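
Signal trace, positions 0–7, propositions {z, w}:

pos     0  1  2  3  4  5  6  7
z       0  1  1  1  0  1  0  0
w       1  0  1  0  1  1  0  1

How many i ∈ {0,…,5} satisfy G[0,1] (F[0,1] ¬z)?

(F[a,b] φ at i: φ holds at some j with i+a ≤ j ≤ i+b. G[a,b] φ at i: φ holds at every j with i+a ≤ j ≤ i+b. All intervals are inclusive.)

3

Evaluate at each i in [0,5]:
  i=0: ✗ (fails at j=1)
  i=1: ✗ (fails at j=1)
  i=2: ✗ (fails at j=2)
  i=3: ✓ (all of [3,4])
  i=4: ✓ (all of [4,5])
  i=5: ✓ (all of [5,6])
Positions where it holds: {3, 4, 5} → 3.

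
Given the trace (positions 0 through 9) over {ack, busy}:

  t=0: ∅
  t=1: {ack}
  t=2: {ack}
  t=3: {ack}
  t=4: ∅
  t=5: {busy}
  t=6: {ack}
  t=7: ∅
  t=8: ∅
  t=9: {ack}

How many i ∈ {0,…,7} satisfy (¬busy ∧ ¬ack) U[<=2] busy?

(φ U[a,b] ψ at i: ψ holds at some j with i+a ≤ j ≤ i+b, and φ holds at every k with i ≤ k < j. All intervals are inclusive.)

2

Evaluate at each i in [0,7]:
  i=0: ✗ (no rhs in [0,2])
  i=1: ✗ (no rhs in [1,3])
  i=2: ✗ (no rhs in [2,4])
  i=3: ✗ (lhs fails at k=3 before rhs at j=5)
  i=4: ✓ (rhs at j=5; lhs holds on [4,4])
  i=5: ✓ (rhs at j=5)
  i=6: ✗ (no rhs in [6,8])
  i=7: ✗ (no rhs in [7,9])
Positions where it holds: {4, 5} → 2.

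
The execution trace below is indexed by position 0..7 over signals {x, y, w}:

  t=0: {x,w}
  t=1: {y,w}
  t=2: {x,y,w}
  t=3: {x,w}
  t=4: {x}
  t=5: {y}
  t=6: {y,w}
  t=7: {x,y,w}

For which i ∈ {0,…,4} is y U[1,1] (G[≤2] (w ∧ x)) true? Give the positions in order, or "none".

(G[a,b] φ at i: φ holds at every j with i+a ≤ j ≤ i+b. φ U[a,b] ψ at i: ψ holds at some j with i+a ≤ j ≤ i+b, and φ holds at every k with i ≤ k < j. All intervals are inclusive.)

none

Evaluate at each i in [0,4]:
  i=0: ✗ (no rhs in [1,1])
  i=1: ✗ (no rhs in [2,2])
  i=2: ✗ (no rhs in [3,3])
  i=3: ✗ (no rhs in [4,4])
  i=4: ✗ (no rhs in [5,5])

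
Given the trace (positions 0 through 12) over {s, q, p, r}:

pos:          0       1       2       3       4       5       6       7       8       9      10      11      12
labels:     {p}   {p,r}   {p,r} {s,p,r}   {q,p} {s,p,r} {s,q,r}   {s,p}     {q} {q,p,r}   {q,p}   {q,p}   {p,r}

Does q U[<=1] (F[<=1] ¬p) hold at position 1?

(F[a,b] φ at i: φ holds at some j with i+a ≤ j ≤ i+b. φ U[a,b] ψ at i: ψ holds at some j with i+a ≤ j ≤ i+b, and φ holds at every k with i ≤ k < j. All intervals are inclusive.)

Does not hold

Need some j in [1,2] with F[<=1] ¬p, and q at every k in [1,j-1].
  j=1: F[<=1] ¬p — fails (none in [1,2]).
  j=2: F[<=1] ¬p — fails (none in [2,3]).
No j in the window works → until fails.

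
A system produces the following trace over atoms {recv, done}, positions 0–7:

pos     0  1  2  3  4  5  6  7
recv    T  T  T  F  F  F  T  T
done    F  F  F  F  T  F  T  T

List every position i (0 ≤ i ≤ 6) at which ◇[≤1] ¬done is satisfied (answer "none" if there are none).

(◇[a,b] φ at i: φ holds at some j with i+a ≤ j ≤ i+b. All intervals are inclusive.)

Evaluate at each i in [0,6]:
  i=0: ✓ (witness j=0)
  i=1: ✓ (witness j=1)
  i=2: ✓ (witness j=2)
  i=3: ✓ (witness j=3)
  i=4: ✓ (witness j=5)
  i=5: ✓ (witness j=5)
  i=6: ✗ (none in [6,7])

0, 1, 2, 3, 4, 5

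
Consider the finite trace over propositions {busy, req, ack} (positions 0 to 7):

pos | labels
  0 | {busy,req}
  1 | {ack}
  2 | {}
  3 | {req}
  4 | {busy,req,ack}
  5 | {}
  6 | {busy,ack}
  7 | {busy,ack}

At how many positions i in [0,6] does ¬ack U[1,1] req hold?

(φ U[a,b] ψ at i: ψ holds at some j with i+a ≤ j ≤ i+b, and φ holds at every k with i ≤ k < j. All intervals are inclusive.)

2

Evaluate at each i in [0,6]:
  i=0: ✗ (no rhs in [1,1])
  i=1: ✗ (no rhs in [2,2])
  i=2: ✓ (rhs at j=3; lhs holds on [2,2])
  i=3: ✓ (rhs at j=4; lhs holds on [3,3])
  i=4: ✗ (no rhs in [5,5])
  i=5: ✗ (no rhs in [6,6])
  i=6: ✗ (no rhs in [7,7])
Positions where it holds: {2, 3} → 2.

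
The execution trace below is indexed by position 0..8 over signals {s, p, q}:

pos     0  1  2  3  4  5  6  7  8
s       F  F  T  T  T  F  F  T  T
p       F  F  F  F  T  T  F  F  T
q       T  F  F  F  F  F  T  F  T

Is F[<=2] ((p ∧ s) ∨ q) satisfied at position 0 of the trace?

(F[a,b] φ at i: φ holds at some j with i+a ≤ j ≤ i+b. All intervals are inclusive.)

Check ((p ∧ s) ∨ q) at each j in [0,2]:
  j=0: true
  j=1: false
  j=2: false
Found at j=0 → formula holds.

True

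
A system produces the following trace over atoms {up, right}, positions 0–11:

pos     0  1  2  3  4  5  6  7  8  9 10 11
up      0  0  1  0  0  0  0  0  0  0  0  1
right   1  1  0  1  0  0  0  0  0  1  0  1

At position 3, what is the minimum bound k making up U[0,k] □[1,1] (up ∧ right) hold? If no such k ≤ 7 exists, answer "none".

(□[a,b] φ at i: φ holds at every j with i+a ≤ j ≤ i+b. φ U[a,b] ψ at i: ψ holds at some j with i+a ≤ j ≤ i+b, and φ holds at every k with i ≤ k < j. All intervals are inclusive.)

Need earliest j ≥ 3 with □[1,1] (up ∧ right), and up at every k in [3,j-1].
  j=3: rhs fails.
  j=4: rhs fails.
  j=5: rhs fails.
  j=6: rhs fails.
  j=7: rhs fails.
  j=8: rhs fails.
  j=9: rhs fails.
  j=10: rhs holds but lhs fails at k=3.
No witness within the range → none.

none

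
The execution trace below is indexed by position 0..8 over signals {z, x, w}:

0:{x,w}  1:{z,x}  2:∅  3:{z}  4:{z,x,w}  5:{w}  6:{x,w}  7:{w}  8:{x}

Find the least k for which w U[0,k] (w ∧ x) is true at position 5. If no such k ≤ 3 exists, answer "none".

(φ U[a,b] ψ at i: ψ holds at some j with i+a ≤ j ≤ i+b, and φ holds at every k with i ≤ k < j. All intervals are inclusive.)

Need earliest j ≥ 5 with (w ∧ x), and w at every k in [5,j-1].
  j=5: rhs fails.
  j=6: rhs holds; lhs holds on [5,5]. k = 1.

1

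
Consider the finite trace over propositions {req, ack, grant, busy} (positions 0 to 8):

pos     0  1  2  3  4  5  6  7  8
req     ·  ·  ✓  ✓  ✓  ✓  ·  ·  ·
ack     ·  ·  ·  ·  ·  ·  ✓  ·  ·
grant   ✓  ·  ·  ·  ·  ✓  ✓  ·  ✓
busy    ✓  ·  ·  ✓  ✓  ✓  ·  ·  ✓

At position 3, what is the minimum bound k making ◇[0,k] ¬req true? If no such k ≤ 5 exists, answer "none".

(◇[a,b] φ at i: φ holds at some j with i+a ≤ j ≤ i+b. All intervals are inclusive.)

3

Scan j = 3,4,… for ¬req:
  j=3: fails
  j=4: fails
  j=5: fails
  j=6: holds
First hit at j=6, so smallest k = 6-3 = 3.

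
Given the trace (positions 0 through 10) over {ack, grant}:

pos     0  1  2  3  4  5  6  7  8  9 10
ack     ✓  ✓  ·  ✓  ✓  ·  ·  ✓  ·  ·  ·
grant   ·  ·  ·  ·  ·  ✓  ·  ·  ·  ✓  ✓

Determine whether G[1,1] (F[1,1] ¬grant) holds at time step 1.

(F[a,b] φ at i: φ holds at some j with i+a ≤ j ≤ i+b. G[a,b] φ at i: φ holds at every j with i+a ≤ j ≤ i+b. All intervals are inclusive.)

Check F[1,1] ¬grant at every j in [2,2]:
  j=2: holds (witness at 3)
All positions satisfy it → formula holds.

Yes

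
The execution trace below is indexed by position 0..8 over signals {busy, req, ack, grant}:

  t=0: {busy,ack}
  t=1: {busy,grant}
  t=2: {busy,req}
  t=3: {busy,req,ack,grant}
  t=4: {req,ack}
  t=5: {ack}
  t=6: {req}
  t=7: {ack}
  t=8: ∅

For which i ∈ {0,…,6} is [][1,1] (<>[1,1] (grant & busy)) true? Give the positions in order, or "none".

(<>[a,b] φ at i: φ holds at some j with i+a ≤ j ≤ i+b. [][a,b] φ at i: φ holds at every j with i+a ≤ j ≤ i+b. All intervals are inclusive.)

Evaluate at each i in [0,6]:
  i=0: ✗ (fails at j=1)
  i=1: ✓ (all of [2,2])
  i=2: ✗ (fails at j=3)
  i=3: ✗ (fails at j=4)
  i=4: ✗ (fails at j=5)
  i=5: ✗ (fails at j=6)
  i=6: ✗ (fails at j=7)

1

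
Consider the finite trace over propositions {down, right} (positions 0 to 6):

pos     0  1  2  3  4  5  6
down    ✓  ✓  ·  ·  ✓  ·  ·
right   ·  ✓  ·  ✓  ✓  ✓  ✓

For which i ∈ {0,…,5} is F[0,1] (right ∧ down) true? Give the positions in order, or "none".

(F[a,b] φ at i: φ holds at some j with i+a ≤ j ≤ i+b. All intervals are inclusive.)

0, 1, 3, 4

Evaluate at each i in [0,5]:
  i=0: ✓ (witness j=1)
  i=1: ✓ (witness j=1)
  i=2: ✗ (none in [2,3])
  i=3: ✓ (witness j=4)
  i=4: ✓ (witness j=4)
  i=5: ✗ (none in [5,6])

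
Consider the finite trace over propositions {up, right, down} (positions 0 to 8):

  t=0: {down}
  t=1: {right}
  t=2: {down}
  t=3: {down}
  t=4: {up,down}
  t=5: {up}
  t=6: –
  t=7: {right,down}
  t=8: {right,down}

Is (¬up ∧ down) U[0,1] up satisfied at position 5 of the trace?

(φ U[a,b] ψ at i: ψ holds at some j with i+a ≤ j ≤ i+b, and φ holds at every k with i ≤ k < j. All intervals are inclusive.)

Need some j in [5,6] with up, and (¬up ∧ down) at every k in [5,j-1].
  j=5: up holds; no prefix to check → satisfied.

True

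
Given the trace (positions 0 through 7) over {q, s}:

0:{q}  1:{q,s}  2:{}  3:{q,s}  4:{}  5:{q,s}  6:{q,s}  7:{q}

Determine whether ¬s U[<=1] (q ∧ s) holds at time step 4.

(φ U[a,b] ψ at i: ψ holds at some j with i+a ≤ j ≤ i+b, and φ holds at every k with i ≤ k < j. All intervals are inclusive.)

True

Need some j in [4,5] with (q ∧ s), and ¬s at every k in [4,j-1].
  j=4: (q ∧ s) false.
  j=5: (q ∧ s) holds; ¬s holds at every k in [4,4] → satisfied.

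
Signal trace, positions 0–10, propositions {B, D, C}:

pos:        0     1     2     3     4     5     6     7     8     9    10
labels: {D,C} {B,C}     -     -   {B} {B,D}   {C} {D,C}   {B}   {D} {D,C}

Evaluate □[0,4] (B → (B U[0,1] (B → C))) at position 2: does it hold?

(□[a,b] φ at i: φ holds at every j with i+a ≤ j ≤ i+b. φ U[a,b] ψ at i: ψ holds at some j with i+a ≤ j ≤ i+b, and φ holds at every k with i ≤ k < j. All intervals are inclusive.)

Check (B → (B U[0,1] (B → C))) at every j in [2,6]:
  j=2: antecedent false → ✓
  j=3: antecedent false → ✓
  j=4: antecedent true; consequent fails → ✗
  j=5: antecedent true; consequent holds → ✓
  j=6: antecedent false → ✓
Fails at j=4 → formula fails.

False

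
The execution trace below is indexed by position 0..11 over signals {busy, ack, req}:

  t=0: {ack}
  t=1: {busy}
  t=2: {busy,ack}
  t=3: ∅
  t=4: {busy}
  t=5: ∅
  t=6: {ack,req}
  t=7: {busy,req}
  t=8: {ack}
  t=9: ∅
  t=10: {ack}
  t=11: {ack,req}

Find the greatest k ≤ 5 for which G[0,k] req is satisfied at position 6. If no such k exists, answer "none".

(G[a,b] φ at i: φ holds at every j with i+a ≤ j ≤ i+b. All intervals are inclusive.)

1

req must hold from j=6 onward; find where it first fails.
  j=6: holds
  j=7: holds
  j=8: fails
Holds on [6,7], so largest k = 1.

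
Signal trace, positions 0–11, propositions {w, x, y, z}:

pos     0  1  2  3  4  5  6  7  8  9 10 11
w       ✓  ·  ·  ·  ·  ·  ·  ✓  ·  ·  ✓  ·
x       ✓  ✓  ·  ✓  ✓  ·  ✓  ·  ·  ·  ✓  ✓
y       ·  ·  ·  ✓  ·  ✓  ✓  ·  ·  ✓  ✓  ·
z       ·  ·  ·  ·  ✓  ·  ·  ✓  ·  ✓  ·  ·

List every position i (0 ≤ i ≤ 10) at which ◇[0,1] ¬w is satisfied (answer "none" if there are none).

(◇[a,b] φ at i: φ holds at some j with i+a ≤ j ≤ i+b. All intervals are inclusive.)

0, 1, 2, 3, 4, 5, 6, 7, 8, 9, 10

Evaluate at each i in [0,10]:
  i=0: ✓ (witness j=1)
  i=1: ✓ (witness j=1)
  i=2: ✓ (witness j=2)
  i=3: ✓ (witness j=3)
  i=4: ✓ (witness j=4)
  i=5: ✓ (witness j=5)
  i=6: ✓ (witness j=6)
  i=7: ✓ (witness j=8)
  i=8: ✓ (witness j=8)
  i=9: ✓ (witness j=9)
  i=10: ✓ (witness j=11)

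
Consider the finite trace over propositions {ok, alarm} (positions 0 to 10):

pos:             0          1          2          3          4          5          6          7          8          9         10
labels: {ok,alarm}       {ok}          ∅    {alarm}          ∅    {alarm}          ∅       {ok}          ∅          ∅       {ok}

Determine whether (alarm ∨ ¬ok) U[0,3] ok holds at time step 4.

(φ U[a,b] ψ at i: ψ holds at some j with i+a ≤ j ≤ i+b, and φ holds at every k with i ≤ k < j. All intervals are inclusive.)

Need some j in [4,7] with ok, and (alarm ∨ ¬ok) at every k in [4,j-1].
  j=4: ok false.
  j=5: ok false.
  j=6: ok false.
  j=7: ok holds; (alarm ∨ ¬ok) holds at every k in [4,6] → satisfied.

True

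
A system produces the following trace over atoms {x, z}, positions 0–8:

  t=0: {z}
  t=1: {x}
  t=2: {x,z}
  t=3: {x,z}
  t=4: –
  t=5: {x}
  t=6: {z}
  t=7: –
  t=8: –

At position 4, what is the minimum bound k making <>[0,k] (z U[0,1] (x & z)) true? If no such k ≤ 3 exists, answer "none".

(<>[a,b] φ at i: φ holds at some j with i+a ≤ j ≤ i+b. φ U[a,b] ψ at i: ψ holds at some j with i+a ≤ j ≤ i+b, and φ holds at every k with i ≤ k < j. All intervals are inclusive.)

Scan j = 4,5,… for (z U[0,1] (x & z)):
  j=4: fails
  j=5: fails
  j=6: fails
  j=7: fails
No j in [4,7] satisfies it → none.

none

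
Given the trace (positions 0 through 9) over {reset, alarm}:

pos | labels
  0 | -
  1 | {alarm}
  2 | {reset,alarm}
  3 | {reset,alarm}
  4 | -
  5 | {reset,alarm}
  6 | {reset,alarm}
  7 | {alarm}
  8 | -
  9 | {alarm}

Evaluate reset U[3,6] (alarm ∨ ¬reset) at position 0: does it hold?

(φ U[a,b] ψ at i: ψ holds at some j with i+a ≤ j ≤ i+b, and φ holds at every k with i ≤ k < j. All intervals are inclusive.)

Does not hold

Need some j in [3,6] with (alarm ∨ ¬reset), and reset at every k in [0,j-1].
  j=3: (alarm ∨ ¬reset) holds, but reset fails at k=0 → not this j.
  j=4: (alarm ∨ ¬reset) holds, but reset fails at k=0 → not this j.
  j=5: (alarm ∨ ¬reset) holds, but reset fails at k=0 → not this j.
  j=6: (alarm ∨ ¬reset) holds, but reset fails at k=0 → not this j.
No j in the window works → until fails.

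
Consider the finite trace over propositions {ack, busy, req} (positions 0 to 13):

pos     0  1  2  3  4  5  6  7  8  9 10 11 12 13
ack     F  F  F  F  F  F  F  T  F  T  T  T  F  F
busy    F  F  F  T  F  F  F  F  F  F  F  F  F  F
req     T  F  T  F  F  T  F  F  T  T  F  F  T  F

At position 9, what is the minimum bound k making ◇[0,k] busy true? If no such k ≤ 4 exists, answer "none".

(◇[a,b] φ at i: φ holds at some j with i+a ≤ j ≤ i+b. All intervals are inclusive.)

Scan j = 9,10,… for busy:
  j=9: fails
  j=10: fails
  j=11: fails
  j=12: fails
  j=13: fails
No j in [9,13] satisfies it → none.

none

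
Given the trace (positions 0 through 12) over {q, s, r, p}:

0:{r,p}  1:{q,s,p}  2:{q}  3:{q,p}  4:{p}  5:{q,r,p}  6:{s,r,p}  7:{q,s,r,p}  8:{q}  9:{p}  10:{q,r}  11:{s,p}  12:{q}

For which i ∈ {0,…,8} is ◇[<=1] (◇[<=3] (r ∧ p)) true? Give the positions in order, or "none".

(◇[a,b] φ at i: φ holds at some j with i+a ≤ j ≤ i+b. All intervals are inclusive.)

0, 1, 2, 3, 4, 5, 6, 7

Evaluate at each i in [0,8]:
  i=0: ✓ (witness j=0)
  i=1: ✓ (witness j=2)
  i=2: ✓ (witness j=2)
  i=3: ✓ (witness j=3)
  i=4: ✓ (witness j=4)
  i=5: ✓ (witness j=5)
  i=6: ✓ (witness j=6)
  i=7: ✓ (witness j=7)
  i=8: ✗ (none in [8,9])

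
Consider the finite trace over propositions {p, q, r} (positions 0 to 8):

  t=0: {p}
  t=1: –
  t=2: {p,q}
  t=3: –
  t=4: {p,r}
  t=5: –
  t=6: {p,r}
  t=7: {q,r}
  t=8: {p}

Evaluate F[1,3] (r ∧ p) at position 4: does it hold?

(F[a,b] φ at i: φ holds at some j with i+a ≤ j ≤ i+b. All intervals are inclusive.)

Holds

Check (r ∧ p) at each j in [5,7]:
  j=5: false
  j=6: true
  j=7: false
Found at j=6 → formula holds.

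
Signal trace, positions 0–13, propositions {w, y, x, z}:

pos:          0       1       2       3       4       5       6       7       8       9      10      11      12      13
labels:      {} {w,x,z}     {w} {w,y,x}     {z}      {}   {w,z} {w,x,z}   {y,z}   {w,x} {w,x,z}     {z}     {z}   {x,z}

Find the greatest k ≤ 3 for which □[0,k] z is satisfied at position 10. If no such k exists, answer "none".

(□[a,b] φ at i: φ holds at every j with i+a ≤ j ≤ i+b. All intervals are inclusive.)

z must hold from j=10 onward; find where it first fails.
  j=10: holds
  j=11: holds
  j=12: holds
  j=13: holds
Holds through j=13; largest k = 3.

3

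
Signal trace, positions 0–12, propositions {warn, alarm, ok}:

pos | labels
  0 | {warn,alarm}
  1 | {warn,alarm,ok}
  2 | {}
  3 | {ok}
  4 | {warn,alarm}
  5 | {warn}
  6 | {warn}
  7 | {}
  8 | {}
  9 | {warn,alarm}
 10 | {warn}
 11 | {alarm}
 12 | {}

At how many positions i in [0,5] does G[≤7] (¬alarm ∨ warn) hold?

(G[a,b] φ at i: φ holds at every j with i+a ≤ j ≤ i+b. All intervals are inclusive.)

Evaluate at each i in [0,5]:
  i=0: ✓ (all of [0,7])
  i=1: ✓ (all of [1,8])
  i=2: ✓ (all of [2,9])
  i=3: ✓ (all of [3,10])
  i=4: ✗ (fails at j=11)
  i=5: ✗ (fails at j=11)
Positions where it holds: {0, 1, 2, 3} → 4.

4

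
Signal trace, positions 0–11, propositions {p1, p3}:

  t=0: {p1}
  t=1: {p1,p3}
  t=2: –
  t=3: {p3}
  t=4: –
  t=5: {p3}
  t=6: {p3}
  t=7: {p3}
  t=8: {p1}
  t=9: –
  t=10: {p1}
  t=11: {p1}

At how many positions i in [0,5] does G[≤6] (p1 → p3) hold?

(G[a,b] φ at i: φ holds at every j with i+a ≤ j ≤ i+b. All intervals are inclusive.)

1

Evaluate at each i in [0,5]:
  i=0: ✗ (fails at j=0)
  i=1: ✓ (all of [1,7])
  i=2: ✗ (fails at j=8)
  i=3: ✗ (fails at j=8)
  i=4: ✗ (fails at j=8)
  i=5: ✗ (fails at j=8)
Positions where it holds: {1} → 1.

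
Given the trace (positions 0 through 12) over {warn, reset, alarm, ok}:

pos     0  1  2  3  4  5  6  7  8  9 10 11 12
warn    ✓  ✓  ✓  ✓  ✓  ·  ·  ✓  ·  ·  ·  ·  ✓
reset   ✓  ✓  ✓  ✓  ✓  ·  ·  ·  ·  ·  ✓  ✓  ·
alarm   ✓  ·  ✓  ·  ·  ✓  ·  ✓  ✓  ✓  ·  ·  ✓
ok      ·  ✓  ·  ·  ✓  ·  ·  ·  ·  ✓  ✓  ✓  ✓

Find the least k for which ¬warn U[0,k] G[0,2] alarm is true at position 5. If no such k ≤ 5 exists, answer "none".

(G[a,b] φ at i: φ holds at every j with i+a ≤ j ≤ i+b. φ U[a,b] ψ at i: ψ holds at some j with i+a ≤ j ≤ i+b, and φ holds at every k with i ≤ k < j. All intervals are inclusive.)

2

Need earliest j ≥ 5 with G[0,2] alarm, and ¬warn at every k in [5,j-1].
  j=5: rhs fails.
  j=6: rhs fails.
  j=7: rhs holds; lhs holds on [5,6]. k = 2.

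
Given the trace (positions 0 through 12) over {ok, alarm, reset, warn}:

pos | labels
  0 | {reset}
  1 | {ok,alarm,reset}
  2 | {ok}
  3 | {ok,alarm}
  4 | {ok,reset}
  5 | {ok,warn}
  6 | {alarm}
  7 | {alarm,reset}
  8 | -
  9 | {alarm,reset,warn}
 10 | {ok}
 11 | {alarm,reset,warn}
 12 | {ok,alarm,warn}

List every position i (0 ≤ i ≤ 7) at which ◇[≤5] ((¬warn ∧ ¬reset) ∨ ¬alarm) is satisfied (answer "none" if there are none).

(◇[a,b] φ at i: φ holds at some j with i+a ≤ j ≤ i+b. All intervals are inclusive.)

0, 1, 2, 3, 4, 5, 6, 7

Evaluate at each i in [0,7]:
  i=0: ✓ (witness j=0)
  i=1: ✓ (witness j=2)
  i=2: ✓ (witness j=2)
  i=3: ✓ (witness j=3)
  i=4: ✓ (witness j=4)
  i=5: ✓ (witness j=5)
  i=6: ✓ (witness j=6)
  i=7: ✓ (witness j=8)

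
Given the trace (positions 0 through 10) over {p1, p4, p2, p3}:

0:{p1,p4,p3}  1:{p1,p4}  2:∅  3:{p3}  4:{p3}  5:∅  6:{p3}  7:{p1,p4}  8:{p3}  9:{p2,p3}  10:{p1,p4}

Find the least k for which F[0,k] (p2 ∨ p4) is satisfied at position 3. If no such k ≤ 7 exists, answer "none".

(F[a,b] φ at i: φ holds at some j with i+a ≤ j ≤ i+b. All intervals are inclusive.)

Scan j = 3,4,… for (p2 ∨ p4):
  j=3: fails
  j=4: fails
  j=5: fails
  j=6: fails
  j=7: holds
First hit at j=7, so smallest k = 7-3 = 4.

4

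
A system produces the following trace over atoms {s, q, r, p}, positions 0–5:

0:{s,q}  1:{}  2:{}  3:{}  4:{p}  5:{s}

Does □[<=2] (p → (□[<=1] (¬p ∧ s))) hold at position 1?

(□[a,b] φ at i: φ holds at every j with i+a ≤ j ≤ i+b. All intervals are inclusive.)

True

Check (p → (□[<=1] (¬p ∧ s))) at every j in [1,3]:
  j=1: antecedent false → ✓
  j=2: antecedent false → ✓
  j=3: antecedent false → ✓
All positions satisfy it → formula holds.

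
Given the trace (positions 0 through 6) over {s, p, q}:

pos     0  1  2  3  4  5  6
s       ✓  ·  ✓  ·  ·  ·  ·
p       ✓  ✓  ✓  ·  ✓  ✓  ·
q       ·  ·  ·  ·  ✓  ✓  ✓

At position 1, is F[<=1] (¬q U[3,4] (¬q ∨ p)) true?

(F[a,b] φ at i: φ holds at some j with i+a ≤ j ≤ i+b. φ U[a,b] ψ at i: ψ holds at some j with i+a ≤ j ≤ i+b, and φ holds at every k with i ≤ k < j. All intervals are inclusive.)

Check (¬q U[3,4] (¬q ∨ p)) at each j in [1,2]:
  j=1: holds
  j=2: fails
Found at j=1 → formula holds.

True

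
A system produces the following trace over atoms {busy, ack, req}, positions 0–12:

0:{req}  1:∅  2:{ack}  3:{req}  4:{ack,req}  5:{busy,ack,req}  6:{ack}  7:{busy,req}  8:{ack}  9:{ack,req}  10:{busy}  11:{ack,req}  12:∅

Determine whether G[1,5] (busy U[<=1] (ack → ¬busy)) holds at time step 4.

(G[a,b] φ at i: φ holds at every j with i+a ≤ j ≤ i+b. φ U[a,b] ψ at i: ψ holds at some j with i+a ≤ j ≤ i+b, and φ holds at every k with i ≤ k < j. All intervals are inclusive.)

True

Check (busy U[<=1] (ack → ¬busy)) at every j in [5,9]:
  j=5: holds
  j=6: holds
  j=7: holds
  j=8: holds
  j=9: holds
All positions satisfy it → formula holds.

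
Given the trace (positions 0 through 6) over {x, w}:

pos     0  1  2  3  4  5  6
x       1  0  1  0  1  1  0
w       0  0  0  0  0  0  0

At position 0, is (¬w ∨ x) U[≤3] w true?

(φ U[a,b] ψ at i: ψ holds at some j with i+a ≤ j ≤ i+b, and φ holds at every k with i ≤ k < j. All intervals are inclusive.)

Need some j in [0,3] with w, and (¬w ∨ x) at every k in [0,j-1].
  j=0: w false.
  j=1: w false.
  j=2: w false.
  j=3: w false.
No j in the window works → until fails.

No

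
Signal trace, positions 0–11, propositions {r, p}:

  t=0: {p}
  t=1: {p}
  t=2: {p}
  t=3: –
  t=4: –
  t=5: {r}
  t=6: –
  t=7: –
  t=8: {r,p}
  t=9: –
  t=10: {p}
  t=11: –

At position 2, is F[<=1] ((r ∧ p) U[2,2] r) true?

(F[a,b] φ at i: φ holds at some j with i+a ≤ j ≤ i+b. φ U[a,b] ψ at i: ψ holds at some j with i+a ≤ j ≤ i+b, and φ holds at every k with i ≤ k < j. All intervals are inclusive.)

False

Check ((r ∧ p) U[2,2] r) at each j in [2,3]:
  j=2: fails
  j=3: fails
No position in the window satisfies it → formula fails.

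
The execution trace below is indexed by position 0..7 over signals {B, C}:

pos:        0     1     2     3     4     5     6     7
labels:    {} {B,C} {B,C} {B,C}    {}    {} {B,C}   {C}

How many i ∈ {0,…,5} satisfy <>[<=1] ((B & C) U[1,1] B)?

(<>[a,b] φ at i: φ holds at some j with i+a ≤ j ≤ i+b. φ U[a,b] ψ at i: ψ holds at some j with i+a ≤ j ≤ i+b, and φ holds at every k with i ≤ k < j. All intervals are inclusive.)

3

Evaluate at each i in [0,5]:
  i=0: ✓ (witness j=1)
  i=1: ✓ (witness j=1)
  i=2: ✓ (witness j=2)
  i=3: ✗ (none in [3,4])
  i=4: ✗ (none in [4,5])
  i=5: ✗ (none in [5,6])
Positions where it holds: {0, 1, 2} → 3.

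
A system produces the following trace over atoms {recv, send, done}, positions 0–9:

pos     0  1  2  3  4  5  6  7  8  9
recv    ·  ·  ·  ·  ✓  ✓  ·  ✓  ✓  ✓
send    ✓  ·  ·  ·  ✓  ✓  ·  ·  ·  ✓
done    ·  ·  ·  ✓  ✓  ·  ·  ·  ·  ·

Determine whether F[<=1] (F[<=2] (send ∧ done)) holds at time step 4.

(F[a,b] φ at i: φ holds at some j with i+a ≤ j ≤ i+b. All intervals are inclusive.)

Yes

Check F[<=2] (send ∧ done) at each j in [4,5]:
  j=4: holds (witness at 4)
  j=5: fails (none in [5,7])
Found at j=4 → formula holds.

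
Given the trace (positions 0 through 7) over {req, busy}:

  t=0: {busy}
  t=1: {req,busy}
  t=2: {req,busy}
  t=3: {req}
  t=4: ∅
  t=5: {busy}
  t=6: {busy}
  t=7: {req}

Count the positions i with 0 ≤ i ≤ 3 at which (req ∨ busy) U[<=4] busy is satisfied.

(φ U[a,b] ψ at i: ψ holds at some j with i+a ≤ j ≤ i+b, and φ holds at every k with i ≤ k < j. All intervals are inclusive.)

Evaluate at each i in [0,3]:
  i=0: ✓ (rhs at j=0)
  i=1: ✓ (rhs at j=1)
  i=2: ✓ (rhs at j=2)
  i=3: ✗ (lhs fails at k=4 before rhs at j=5)
Positions where it holds: {0, 1, 2} → 3.

3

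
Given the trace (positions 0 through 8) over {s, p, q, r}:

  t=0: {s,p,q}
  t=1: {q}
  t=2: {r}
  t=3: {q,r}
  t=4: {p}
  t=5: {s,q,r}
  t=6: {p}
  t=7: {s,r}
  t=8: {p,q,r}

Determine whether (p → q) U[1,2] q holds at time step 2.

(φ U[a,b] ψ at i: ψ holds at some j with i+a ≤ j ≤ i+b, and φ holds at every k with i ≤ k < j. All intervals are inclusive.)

Yes

Need some j in [3,4] with q, and (p → q) at every k in [2,j-1].
  j=3: q holds; (p → q) holds at every k in [2,2] → satisfied.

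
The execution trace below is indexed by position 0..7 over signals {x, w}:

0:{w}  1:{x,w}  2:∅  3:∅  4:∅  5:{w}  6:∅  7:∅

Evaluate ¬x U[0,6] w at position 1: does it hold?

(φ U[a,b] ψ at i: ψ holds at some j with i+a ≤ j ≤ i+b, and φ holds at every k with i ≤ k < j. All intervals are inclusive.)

Need some j in [1,7] with w, and ¬x at every k in [1,j-1].
  j=1: w holds; no prefix to check → satisfied.

True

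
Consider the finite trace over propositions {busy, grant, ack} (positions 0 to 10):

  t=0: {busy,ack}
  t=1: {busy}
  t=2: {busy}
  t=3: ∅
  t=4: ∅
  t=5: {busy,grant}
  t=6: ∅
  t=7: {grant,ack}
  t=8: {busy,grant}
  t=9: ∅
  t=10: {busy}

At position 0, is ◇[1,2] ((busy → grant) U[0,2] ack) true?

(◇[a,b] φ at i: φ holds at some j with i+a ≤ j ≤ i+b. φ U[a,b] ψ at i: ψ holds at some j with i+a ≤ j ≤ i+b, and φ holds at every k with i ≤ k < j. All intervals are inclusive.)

Check ((busy → grant) U[0,2] ack) at each j in [1,2]:
  j=1: fails
  j=2: fails
No position in the window satisfies it → formula fails.

Does not hold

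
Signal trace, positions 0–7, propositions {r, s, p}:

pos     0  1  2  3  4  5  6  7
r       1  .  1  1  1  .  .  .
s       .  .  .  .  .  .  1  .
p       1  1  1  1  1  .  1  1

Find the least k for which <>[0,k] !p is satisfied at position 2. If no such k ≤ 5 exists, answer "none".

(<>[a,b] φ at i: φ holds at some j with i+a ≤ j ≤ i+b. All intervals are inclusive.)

3

Scan j = 2,3,… for !p:
  j=2: fails
  j=3: fails
  j=4: fails
  j=5: holds
First hit at j=5, so smallest k = 5-2 = 3.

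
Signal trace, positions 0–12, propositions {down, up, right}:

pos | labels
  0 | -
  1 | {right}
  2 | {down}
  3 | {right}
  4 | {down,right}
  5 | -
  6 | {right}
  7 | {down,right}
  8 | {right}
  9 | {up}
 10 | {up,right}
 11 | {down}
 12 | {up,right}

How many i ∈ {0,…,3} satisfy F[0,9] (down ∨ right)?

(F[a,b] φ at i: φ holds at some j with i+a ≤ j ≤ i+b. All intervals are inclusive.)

Evaluate at each i in [0,3]:
  i=0: ✓ (witness j=1)
  i=1: ✓ (witness j=1)
  i=2: ✓ (witness j=2)
  i=3: ✓ (witness j=3)
Positions where it holds: {0, 1, 2, 3} → 4.

4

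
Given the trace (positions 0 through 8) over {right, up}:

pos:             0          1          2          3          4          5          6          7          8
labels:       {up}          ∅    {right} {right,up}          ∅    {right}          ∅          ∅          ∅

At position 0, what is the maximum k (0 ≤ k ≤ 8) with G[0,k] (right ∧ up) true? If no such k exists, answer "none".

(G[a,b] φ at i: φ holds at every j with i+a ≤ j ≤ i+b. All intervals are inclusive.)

none

(right ∧ up) must hold from j=0 onward; find where it first fails.
  j=0: fails → no k works.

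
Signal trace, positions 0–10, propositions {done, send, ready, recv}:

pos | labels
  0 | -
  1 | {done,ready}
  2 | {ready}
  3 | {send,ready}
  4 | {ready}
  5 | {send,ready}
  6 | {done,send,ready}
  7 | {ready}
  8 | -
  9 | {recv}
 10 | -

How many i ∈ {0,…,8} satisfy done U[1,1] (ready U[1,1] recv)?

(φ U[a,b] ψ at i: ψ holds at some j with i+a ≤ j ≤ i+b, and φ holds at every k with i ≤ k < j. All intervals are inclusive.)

0

Evaluate at each i in [0,8]:
  i=0: ✗ (no rhs in [1,1])
  i=1: ✗ (no rhs in [2,2])
  i=2: ✗ (no rhs in [3,3])
  i=3: ✗ (no rhs in [4,4])
  i=4: ✗ (no rhs in [5,5])
  i=5: ✗ (no rhs in [6,6])
  i=6: ✗ (no rhs in [7,7])
  i=7: ✗ (no rhs in [8,8])
  i=8: ✗ (no rhs in [9,9])
Positions where it holds: {} → 0.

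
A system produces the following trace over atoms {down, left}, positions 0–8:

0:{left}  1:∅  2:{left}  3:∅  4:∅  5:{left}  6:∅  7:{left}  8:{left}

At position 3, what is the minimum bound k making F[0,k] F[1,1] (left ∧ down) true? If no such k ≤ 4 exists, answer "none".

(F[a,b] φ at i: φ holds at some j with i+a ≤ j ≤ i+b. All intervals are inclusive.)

Scan j = 3,4,… for F[1,1] (left ∧ down):
  j=3: fails
  j=4: fails
  j=5: fails
  j=6: fails
  j=7: fails
No j in [3,7] satisfies it → none.

none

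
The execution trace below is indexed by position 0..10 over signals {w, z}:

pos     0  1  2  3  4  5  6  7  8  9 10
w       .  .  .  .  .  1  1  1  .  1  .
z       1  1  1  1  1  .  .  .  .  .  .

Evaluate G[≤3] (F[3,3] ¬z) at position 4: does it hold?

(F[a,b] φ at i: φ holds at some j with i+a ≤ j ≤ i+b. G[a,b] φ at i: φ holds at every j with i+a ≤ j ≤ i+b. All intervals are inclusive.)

True

Check F[3,3] ¬z at every j in [4,7]:
  j=4: holds (witness at 7)
  j=5: holds (witness at 8)
  j=6: holds (witness at 9)
  j=7: holds (witness at 10)
All positions satisfy it → formula holds.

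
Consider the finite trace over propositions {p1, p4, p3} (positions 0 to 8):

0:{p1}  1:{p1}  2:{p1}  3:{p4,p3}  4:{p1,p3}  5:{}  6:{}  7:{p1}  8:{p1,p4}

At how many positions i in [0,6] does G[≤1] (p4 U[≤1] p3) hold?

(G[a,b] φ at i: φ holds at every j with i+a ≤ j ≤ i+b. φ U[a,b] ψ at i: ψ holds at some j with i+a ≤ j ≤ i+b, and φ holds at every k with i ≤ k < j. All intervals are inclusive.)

Evaluate at each i in [0,6]:
  i=0: ✗ (fails at j=0)
  i=1: ✗ (fails at j=1)
  i=2: ✗ (fails at j=2)
  i=3: ✓ (all of [3,4])
  i=4: ✗ (fails at j=5)
  i=5: ✗ (fails at j=5)
  i=6: ✗ (fails at j=6)
Positions where it holds: {3} → 1.

1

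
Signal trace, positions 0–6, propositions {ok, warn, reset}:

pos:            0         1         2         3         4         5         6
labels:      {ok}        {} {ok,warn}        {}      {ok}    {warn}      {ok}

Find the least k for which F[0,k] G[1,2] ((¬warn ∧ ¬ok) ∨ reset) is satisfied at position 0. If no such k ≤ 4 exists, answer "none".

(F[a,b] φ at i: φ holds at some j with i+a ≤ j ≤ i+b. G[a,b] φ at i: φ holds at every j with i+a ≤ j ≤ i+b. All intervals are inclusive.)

Scan j = 0,1,… for G[1,2] ((¬warn ∧ ¬ok) ∨ reset):
  j=0: fails
  j=1: fails
  j=2: fails
  j=3: fails
  j=4: fails
No j in [0,4] satisfies it → none.

none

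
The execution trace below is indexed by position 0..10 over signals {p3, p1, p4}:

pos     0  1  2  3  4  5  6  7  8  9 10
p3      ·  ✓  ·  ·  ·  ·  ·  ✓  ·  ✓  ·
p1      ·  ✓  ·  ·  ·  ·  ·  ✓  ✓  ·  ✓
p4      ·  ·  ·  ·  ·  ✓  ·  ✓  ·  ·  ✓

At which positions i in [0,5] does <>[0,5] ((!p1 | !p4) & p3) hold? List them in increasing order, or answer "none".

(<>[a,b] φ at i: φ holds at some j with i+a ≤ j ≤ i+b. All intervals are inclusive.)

0, 1, 4, 5

Evaluate at each i in [0,5]:
  i=0: ✓ (witness j=1)
  i=1: ✓ (witness j=1)
  i=2: ✗ (none in [2,7])
  i=3: ✗ (none in [3,8])
  i=4: ✓ (witness j=9)
  i=5: ✓ (witness j=9)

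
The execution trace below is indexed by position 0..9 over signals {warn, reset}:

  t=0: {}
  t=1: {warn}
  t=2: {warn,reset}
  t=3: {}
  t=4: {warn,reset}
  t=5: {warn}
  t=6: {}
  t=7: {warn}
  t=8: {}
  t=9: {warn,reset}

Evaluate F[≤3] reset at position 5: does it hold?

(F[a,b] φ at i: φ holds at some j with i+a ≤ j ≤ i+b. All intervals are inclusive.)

Does not hold

Check reset at each j in [5,8]:
  j=5: false
  j=6: false
  j=7: false
  j=8: false
No position in the window satisfies it → formula fails.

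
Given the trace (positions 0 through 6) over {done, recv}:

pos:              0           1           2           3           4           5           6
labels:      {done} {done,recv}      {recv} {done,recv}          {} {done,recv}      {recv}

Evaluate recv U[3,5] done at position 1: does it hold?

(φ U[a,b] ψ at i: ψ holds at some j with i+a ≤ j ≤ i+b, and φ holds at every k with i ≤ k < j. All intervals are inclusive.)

Does not hold

Need some j in [4,6] with done, and recv at every k in [1,j-1].
  j=4: done false.
  j=5: done holds, but recv fails at k=4 → not this j.
  j=6: done false.
No j in the window works → until fails.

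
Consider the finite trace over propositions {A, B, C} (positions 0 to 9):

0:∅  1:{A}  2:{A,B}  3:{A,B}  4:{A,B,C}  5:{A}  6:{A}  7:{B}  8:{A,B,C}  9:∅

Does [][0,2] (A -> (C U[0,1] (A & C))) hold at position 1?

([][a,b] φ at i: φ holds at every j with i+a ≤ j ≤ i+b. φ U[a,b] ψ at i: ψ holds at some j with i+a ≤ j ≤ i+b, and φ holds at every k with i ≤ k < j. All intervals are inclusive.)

Does not hold

Check (A -> (C U[0,1] (A & C))) at every j in [1,3]:
  j=1: antecedent true; consequent fails → ✗
  j=2: antecedent true; consequent fails → ✗
  j=3: antecedent true; consequent fails → ✗
Fails at j=1 → formula fails.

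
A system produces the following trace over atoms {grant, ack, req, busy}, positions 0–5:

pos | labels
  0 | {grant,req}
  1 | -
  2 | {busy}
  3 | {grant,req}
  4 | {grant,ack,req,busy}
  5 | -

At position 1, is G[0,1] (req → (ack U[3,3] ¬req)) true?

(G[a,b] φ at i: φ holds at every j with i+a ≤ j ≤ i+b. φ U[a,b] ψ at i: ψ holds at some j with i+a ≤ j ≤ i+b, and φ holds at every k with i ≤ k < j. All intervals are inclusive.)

Holds

Check (req → (ack U[3,3] ¬req)) at every j in [1,2]:
  j=1: antecedent false → ✓
  j=2: antecedent false → ✓
All positions satisfy it → formula holds.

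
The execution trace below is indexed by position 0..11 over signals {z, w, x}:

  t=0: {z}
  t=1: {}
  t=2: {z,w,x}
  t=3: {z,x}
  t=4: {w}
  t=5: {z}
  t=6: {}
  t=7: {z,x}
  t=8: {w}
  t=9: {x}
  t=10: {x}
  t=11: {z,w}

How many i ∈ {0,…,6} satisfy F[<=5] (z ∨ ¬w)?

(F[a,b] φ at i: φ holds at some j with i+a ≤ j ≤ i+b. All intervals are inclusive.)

7

Evaluate at each i in [0,6]:
  i=0: ✓ (witness j=0)
  i=1: ✓ (witness j=1)
  i=2: ✓ (witness j=2)
  i=3: ✓ (witness j=3)
  i=4: ✓ (witness j=5)
  i=5: ✓ (witness j=5)
  i=6: ✓ (witness j=6)
Positions where it holds: {0, 1, 2, 3, 4, 5, 6} → 7.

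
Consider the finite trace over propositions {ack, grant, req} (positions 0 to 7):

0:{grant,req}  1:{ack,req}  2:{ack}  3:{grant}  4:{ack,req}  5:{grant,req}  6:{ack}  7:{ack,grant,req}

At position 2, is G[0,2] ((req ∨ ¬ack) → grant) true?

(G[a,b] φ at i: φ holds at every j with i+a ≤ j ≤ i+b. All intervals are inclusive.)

Check ((req ∨ ¬ack) → grant) at every j in [2,4]:
  j=2: antecedent false → ✓
  j=3: antecedent true; consequent true → ✓
  j=4: antecedent true; consequent false → ✗
Fails at j=4 → formula fails.

No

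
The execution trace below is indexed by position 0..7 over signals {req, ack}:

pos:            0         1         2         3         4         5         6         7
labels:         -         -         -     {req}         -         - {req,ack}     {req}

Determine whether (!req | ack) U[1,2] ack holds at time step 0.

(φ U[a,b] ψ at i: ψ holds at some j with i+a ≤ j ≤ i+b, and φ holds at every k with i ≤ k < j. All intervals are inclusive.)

No

Need some j in [1,2] with ack, and (!req | ack) at every k in [0,j-1].
  j=1: ack false.
  j=2: ack false.
No j in the window works → until fails.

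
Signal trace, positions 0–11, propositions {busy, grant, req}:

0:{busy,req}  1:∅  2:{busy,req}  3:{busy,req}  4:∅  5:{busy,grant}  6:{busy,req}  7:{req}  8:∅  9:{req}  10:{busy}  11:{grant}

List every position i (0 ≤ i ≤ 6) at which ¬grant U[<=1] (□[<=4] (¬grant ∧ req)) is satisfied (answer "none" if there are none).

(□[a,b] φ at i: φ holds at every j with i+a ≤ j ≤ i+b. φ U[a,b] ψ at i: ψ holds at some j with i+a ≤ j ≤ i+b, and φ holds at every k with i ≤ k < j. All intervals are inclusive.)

none

Evaluate at each i in [0,6]:
  i=0: ✗ (no rhs in [0,1])
  i=1: ✗ (no rhs in [1,2])
  i=2: ✗ (no rhs in [2,3])
  i=3: ✗ (no rhs in [3,4])
  i=4: ✗ (no rhs in [4,5])
  i=5: ✗ (no rhs in [5,6])
  i=6: ✗ (no rhs in [6,7])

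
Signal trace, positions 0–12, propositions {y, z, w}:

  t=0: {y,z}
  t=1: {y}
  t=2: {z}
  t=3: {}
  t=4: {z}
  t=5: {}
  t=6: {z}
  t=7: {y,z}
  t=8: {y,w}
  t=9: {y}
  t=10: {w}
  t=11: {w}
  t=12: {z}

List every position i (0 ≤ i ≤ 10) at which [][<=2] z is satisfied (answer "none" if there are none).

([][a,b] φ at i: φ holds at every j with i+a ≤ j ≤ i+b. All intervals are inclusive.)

none

Evaluate at each i in [0,10]:
  i=0: ✗ (fails at j=1)
  i=1: ✗ (fails at j=1)
  i=2: ✗ (fails at j=3)
  i=3: ✗ (fails at j=3)
  i=4: ✗ (fails at j=5)
  i=5: ✗ (fails at j=5)
  i=6: ✗ (fails at j=8)
  i=7: ✗ (fails at j=8)
  i=8: ✗ (fails at j=8)
  i=9: ✗ (fails at j=9)
  i=10: ✗ (fails at j=10)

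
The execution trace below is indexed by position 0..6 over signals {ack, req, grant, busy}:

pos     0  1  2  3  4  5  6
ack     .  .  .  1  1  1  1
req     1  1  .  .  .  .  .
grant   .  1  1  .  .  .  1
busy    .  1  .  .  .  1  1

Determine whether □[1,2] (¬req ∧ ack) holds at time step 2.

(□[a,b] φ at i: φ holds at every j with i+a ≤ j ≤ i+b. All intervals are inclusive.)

Check (¬req ∧ ack) at every j in [3,4]:
  j=3: true
  j=4: true
All positions satisfy it → formula holds.

Holds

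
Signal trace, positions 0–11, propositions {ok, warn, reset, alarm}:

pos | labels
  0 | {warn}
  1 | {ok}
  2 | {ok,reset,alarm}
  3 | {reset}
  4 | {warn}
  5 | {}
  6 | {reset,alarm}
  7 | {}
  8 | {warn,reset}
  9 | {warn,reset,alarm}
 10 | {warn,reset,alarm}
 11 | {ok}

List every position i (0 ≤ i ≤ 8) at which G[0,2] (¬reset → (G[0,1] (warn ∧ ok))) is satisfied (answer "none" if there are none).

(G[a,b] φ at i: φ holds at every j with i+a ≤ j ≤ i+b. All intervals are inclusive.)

Evaluate at each i in [0,8]:
  i=0: ✗ (fails at j=0)
  i=1: ✗ (fails at j=1)
  i=2: ✗ (fails at j=4)
  i=3: ✗ (fails at j=4)
  i=4: ✗ (fails at j=4)
  i=5: ✗ (fails at j=5)
  i=6: ✗ (fails at j=7)
  i=7: ✗ (fails at j=7)
  i=8: ✓ (all of [8,10])

8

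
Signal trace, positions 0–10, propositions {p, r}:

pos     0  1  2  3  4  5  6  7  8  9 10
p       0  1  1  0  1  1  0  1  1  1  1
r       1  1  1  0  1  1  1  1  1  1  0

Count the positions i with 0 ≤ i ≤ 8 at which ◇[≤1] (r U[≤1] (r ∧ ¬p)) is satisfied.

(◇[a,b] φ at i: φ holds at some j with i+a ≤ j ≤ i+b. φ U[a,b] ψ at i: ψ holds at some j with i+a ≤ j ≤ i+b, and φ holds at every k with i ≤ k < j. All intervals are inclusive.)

4

Evaluate at each i in [0,8]:
  i=0: ✓ (witness j=0)
  i=1: ✗ (none in [1,2])
  i=2: ✗ (none in [2,3])
  i=3: ✗ (none in [3,4])
  i=4: ✓ (witness j=5)
  i=5: ✓ (witness j=5)
  i=6: ✓ (witness j=6)
  i=7: ✗ (none in [7,8])
  i=8: ✗ (none in [8,9])
Positions where it holds: {0, 4, 5, 6} → 4.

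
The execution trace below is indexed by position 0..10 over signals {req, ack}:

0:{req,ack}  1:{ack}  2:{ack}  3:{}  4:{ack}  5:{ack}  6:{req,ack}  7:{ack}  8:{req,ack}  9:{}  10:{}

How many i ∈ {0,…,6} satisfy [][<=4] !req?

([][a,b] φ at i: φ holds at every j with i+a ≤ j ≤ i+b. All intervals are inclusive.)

1

Evaluate at each i in [0,6]:
  i=0: ✗ (fails at j=0)
  i=1: ✓ (all of [1,5])
  i=2: ✗ (fails at j=6)
  i=3: ✗ (fails at j=6)
  i=4: ✗ (fails at j=6)
  i=5: ✗ (fails at j=6)
  i=6: ✗ (fails at j=6)
Positions where it holds: {1} → 1.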